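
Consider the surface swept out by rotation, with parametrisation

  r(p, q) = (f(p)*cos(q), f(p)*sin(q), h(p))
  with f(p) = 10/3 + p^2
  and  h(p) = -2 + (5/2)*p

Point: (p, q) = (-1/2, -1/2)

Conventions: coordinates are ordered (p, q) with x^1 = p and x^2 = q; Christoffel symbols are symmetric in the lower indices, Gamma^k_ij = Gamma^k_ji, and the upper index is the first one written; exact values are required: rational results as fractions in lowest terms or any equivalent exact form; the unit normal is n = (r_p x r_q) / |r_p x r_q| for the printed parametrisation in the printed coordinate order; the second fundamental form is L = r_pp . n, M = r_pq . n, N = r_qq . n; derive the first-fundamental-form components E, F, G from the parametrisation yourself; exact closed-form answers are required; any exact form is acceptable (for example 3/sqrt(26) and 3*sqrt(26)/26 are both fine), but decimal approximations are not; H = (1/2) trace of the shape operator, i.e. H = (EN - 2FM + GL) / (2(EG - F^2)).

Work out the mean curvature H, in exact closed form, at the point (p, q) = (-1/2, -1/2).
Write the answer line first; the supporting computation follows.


Answer: H = 10*sqrt(29)/36163

f = 43/12, f' = -1, f'' = 2, h' = 5/2, h'' = 0
E = 29/4, F = 0, G = 1849/144; answer radicand W^2 = 29/4
unnormalised second-form numerators: l = -5, m = 0, n = 215/24; L = l/sqrt(29/4), and similarly M = m/sqrt(W^2), N = n/sqrt(W^2)
H = (E*n - 2*F*m + G*l) / (2*(EG - F^2)*sqrt(W^2)); E*n - 2*F*m + G*l = 215/288, EG - F^2 = 53621/576, so H = (5/1247)/sqrt(29/4)


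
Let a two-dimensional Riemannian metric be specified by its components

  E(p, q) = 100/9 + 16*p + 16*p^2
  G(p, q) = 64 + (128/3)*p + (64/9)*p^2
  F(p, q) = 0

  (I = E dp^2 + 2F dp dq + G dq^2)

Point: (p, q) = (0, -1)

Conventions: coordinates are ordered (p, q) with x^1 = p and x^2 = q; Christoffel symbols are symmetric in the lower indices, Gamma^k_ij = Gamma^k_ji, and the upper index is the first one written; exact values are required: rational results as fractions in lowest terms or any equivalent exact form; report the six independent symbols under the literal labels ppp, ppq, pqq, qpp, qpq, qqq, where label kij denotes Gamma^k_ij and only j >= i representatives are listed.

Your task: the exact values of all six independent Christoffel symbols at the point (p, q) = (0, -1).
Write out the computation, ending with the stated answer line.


E = 100/9, F = 0, G = 64 at the point
E_p = 16, E_q = 0, F_p = 0, F_q = 0, G_p = 128/3, G_q = 0
EG - F^2 = 6400/9;  g^inv = (9/6400) * [[64, 0], [0, 100/9]]
first-kind symbols [ij,l] = (1/2)(d_i g_jl + d_j g_il - d_l g_ij): [pp,p] = E_p/2 = 8, [pp,q] = F_p - E_q/2 = 0, [pq,p] = E_q/2 = 0, [pq,q] = G_p/2 = 64/3, [qq,p] = F_q - G_p/2 = -64/3, [qq,q] = G_q/2 = 0
Gamma^p_ij = (G*[ij,p] - F*[ij,q])/(EG - F^2), Gamma^q_ij = (E*[ij,q] - F*[ij,p])/(EG - F^2)

Answer: Gamma_ppp = 18/25, Gamma_ppq = 0, Gamma_pqq = -48/25, Gamma_qpp = 0, Gamma_qpq = 1/3, Gamma_qqq = 0


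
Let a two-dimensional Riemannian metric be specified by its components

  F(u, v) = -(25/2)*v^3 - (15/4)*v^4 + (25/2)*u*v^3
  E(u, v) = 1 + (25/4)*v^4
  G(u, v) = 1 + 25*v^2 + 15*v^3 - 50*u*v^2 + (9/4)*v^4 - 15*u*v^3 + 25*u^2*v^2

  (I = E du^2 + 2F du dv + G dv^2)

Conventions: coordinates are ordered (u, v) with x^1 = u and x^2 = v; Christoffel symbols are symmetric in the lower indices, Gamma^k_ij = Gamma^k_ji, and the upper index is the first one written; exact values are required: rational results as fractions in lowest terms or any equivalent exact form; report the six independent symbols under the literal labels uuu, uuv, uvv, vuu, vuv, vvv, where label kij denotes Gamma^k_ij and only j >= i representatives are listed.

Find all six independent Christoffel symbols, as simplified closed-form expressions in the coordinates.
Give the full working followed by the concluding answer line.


E = 1 + (25/4)*v^4; F = -(25/2)*v^3 - (15/4)*v^4 + (25/2)*u*v^3; G = 1 + 25*v^2 + 15*v^3 - 50*u*v^2 + (9/4)*v^4 - 15*u*v^3 + 25*u^2*v^2
Gamma^k_ij = (1/2) g^{kl} (d_i g_jl + d_j g_il - d_l g_ij), with g^inv = (1/(EG-F^2)) [[G, -F], [-F, E]]
first partials: E_u = 0, E_v = 25*v^3, F_u = (25/2)*v^3, F_v = -(75/2)*v^2 - 15*v^3 + (75/2)*u*v^2, G_u = -50*v^2 - 15*v^3 + 50*u*v^2, G_v = 50*v + 45*v^2 - 100*u*v + 9*v^3 - 45*u*v^2 + 50*u^2*v
D = EG - F^2 = 1 + 25*v^2 + 15*v^3 - 50*u*v^2 + (17/2)*v^4 - 15*u*v^3 + 25*u^2*v^2
expanded: Gamma^u_uu = (G E_u - 2F F_u + F E_v)/(2D), Gamma^u_uv = (G E_v - F G_u)/(2D), Gamma^u_vv = (2G F_v - G G_u - F G_v)/(2D), Gamma^v_uu = (2E F_u - E E_v - F E_u)/(2D), Gamma^v_uv = (E G_u - F E_v)/(2D), Gamma^v_vv = (E G_v - 2F F_v + F G_u)/(2D); substitute and cancel common factors

Answer: Gamma_uuu = 0, Gamma_uuv = 25*v^3/(50*u^2*v^2 - 30*u*v^3 - 100*u*v^2 + 17*v^4 + 30*v^3 + 50*v^2 + 2), Gamma_uvv = (25*u*v^2 - 15*v^3 - 25*v^2)/(50*u^2*v^2 - 30*u*v^3 - 100*u*v^2 + 17*v^4 + 30*v^3 + 50*v^2 + 2), Gamma_vuu = 0, Gamma_vuv = (50*u*v^2 - 15*v^3 - 50*v^2)/(50*u^2*v^2 - 30*u*v^3 - 100*u*v^2 + 17*v^4 + 30*v^3 + 50*v^2 + 2), Gamma_vvv = (50*u^2*v - 45*u*v^2 - 100*u*v + 9*v^3 + 45*v^2 + 50*v)/(50*u^2*v^2 - 30*u*v^3 - 100*u*v^2 + 17*v^4 + 30*v^3 + 50*v^2 + 2)


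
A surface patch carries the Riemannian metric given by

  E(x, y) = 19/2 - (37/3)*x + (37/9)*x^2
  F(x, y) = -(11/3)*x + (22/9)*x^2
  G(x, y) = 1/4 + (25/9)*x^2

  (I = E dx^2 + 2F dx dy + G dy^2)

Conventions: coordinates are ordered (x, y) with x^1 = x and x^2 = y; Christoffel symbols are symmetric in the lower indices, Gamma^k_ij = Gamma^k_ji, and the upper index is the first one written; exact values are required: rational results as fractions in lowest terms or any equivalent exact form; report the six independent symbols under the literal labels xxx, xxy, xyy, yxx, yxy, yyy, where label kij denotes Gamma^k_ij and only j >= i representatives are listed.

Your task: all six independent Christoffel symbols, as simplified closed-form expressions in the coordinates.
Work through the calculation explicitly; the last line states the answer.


E = 19/2 - (37/3)*x + (37/9)*x^2; F = -(11/3)*x + (22/9)*x^2; G = 1/4 + (25/9)*x^2
Gamma^k_ij = (1/2) g^{kl} (d_i g_jl + d_j g_il - d_l g_ij), with g^inv = (1/(EG-F^2)) [[G, -F], [-F, E]]
first partials: E_x = -37/3 + (74/9)*x, E_y = 0, F_x = -11/3 + (44/9)*x, F_y = 0, G_x = (50/9)*x, G_y = 0
D = EG - F^2 = 19/8 - (37/12)*x + (503/36)*x^2 - (49/3)*x^3 + (49/9)*x^4
expanded: Gamma^x_xx = (G E_x - 2F F_x + F E_y)/(2D), Gamma^x_xy = (G E_y - F G_x)/(2D), Gamma^x_yy = (2G F_y - G G_x - F G_y)/(2D), Gamma^y_xx = (2E F_x - E E_y - F E_x)/(2D), Gamma^y_xy = (E G_x - F E_y)/(2D), Gamma^y_yy = (E G_y - 2F F_y + F G_x)/(2D); substitute and cancel common factors

Answer: Gamma_xxx = (-344*x^3 + 6324*x^2 - 8046*x - 999)/(3528*x^4 - 10584*x^3 + 9054*x^2 - 1998*x + 1539), Gamma_xxy = (-4400*x^3 + 6600*x^2)/(3528*x^4 - 10584*x^3 + 9054*x^2 - 1998*x + 1539), Gamma_xyy = (-5000*x^3 - 450*x)/(3528*x^4 - 10584*x^3 + 9054*x^2 - 1998*x + 1539), Gamma_yxx = (6512*x^3 - 29304*x^2 + 44748*x - 22572)/(3528*x^4 - 10584*x^3 + 9054*x^2 - 1998*x + 1539), Gamma_yxy = (7400*x^3 - 22200*x^2 + 17100*x)/(3528*x^4 - 10584*x^3 + 9054*x^2 - 1998*x + 1539), Gamma_yyy = (4400*x^3 - 6600*x^2)/(3528*x^4 - 10584*x^3 + 9054*x^2 - 1998*x + 1539)


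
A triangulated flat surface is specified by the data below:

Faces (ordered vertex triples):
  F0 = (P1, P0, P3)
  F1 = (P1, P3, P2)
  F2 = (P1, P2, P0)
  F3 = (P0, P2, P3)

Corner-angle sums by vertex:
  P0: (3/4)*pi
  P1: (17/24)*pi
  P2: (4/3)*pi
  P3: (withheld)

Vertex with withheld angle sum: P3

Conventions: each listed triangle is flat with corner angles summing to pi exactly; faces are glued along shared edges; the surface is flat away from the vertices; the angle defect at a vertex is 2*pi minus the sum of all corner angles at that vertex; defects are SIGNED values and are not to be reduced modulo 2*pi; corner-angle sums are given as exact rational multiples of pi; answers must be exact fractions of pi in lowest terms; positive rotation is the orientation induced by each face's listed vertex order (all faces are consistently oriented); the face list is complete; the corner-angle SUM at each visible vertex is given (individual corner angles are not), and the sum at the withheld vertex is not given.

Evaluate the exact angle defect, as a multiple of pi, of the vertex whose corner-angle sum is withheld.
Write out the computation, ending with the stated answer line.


V = 4, E = 6, F = 4; chi = V - E + F = 2
Gauss-Bonnet: total defect = 2*pi*chi = 4*pi; visible defects sum to (77/24)*pi

Answer: defect(P3) = (19/24)*pi


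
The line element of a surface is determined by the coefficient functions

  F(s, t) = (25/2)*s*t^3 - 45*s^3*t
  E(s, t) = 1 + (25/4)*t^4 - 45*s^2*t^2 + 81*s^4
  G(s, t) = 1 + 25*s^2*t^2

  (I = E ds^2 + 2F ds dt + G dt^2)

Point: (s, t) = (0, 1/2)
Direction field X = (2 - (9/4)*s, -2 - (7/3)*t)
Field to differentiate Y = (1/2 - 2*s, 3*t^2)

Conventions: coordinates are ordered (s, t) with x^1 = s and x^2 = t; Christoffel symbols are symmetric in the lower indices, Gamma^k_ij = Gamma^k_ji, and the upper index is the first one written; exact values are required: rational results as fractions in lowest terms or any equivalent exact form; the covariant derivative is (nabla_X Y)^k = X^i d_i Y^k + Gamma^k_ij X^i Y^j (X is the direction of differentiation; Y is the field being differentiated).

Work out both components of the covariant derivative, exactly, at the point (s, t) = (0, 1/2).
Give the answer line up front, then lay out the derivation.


Answer: (nabla_X Y)^s = -1093/267, (nabla_X Y)^t = -19/2

E = 89/64, F = 0, G = 1 at the point
E_s = 0, E_t = 25/8, F_s = 25/16, F_t = 0, G_s = 0, G_t = 0
EG - F^2 = 89/64;  g^inv = (64/89) * [[1, 0], [0, 89/64]]
first-kind symbols [ij,l] = (1/2)(d_i g_jl + d_j g_il - d_l g_ij): [ss,s] = E_s/2 = 0, [ss,t] = F_s - E_t/2 = 0, [st,s] = E_t/2 = 25/16, [st,t] = G_s/2 = 0, [tt,s] = F_t - G_s/2 = 0, [tt,t] = G_t/2 = 0
Gamma^s_ij = (G*[ij,s] - F*[ij,t])/(EG - F^2), Gamma^t_ij = (E*[ij,t] - F*[ij,s])/(EG - F^2)
Gamma_sss = 0, Gamma_sst = 100/89, Gamma_stt = 0, Gamma_tss = 0, Gamma_tst = 0, Gamma_ttt = 0
X = (2, -19/6), Y = (1/2, 3/4) at the point


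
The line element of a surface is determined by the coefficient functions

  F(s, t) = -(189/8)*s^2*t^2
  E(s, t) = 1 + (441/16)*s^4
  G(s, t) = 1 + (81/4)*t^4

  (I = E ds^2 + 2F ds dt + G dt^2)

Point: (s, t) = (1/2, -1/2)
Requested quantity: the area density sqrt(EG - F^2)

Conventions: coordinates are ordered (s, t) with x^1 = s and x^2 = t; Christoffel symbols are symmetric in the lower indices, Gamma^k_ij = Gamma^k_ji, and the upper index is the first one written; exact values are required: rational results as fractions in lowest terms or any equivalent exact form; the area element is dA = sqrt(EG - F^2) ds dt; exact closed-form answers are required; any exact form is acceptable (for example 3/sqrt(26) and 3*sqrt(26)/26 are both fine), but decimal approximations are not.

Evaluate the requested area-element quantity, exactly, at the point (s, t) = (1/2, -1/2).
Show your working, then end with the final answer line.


E = 697/256, F = -189/128, G = 145/64; EG - F^2 = 1021/256

Answer: sqrt(EG - F^2) = sqrt(1021)/16


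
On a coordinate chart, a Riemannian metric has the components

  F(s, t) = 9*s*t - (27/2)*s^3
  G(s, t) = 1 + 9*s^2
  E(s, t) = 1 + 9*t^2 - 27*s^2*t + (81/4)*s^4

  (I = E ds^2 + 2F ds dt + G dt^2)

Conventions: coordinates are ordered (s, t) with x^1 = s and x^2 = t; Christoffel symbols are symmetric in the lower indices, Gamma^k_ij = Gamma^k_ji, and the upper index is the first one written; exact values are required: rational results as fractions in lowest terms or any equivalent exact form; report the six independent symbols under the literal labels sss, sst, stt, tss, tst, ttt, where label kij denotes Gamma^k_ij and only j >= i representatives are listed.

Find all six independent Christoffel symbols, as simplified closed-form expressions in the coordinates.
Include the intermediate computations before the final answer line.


E = 1 + 9*t^2 - 27*s^2*t + (81/4)*s^4; F = 9*s*t - (27/2)*s^3; G = 1 + 9*s^2
Gamma^k_ij = (1/2) g^{kl} (d_i g_jl + d_j g_il - d_l g_ij), with g^inv = (1/(EG-F^2)) [[G, -F], [-F, E]]
first partials: E_s = -54*s*t + 81*s^3, E_t = 18*t - 27*s^2, F_s = 9*t - (81/2)*s^2, F_t = 9*s, G_s = 18*s, G_t = 0
D = EG - F^2 = 1 + 9*t^2 + 9*s^2 - 27*s^2*t + (81/4)*s^4
expanded: Gamma^s_ss = (G E_s - 2F F_s + F E_t)/(2D), Gamma^s_st = (G E_t - F G_s)/(2D), Gamma^s_tt = (2G F_t - G G_s - F G_t)/(2D), Gamma^t_ss = (2E F_s - E E_t - F E_s)/(2D), Gamma^t_st = (E G_s - F E_t)/(2D), Gamma^t_tt = (E G_t - 2F F_t + F G_s)/(2D); substitute and cancel common factors

Answer: Gamma_sss = (162*s^3 - 108*s*t)/(81*s^4 - 108*s^2*t + 36*s^2 + 36*t^2 + 4), Gamma_sst = (-54*s^2 + 36*t)/(81*s^4 - 108*s^2*t + 36*s^2 + 36*t^2 + 4), Gamma_stt = 0, Gamma_tss = -108*s^2/(81*s^4 - 108*s^2*t + 36*s^2 + 36*t^2 + 4), Gamma_tst = 36*s/(81*s^4 - 108*s^2*t + 36*s^2 + 36*t^2 + 4), Gamma_ttt = 0


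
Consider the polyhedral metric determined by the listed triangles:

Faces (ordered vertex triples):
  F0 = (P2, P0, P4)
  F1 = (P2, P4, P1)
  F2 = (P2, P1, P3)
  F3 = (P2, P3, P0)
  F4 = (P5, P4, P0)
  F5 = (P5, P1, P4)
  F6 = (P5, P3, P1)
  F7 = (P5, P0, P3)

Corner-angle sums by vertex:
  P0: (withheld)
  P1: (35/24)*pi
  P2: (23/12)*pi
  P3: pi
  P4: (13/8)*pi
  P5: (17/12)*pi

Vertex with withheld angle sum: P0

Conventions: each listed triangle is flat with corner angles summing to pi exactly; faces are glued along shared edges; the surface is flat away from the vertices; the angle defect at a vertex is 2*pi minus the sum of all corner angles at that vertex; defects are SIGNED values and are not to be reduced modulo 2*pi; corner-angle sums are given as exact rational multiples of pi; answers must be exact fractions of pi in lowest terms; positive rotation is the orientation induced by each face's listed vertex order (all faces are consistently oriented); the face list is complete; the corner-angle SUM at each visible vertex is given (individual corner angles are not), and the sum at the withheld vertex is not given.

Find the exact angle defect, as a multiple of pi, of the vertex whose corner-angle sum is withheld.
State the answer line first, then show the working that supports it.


Answer: defect(P0) = (17/12)*pi

V = 6, E = 12, F = 8; chi = V - E + F = 2
Gauss-Bonnet: total defect = 2*pi*chi = 4*pi; visible defects sum to (31/12)*pi


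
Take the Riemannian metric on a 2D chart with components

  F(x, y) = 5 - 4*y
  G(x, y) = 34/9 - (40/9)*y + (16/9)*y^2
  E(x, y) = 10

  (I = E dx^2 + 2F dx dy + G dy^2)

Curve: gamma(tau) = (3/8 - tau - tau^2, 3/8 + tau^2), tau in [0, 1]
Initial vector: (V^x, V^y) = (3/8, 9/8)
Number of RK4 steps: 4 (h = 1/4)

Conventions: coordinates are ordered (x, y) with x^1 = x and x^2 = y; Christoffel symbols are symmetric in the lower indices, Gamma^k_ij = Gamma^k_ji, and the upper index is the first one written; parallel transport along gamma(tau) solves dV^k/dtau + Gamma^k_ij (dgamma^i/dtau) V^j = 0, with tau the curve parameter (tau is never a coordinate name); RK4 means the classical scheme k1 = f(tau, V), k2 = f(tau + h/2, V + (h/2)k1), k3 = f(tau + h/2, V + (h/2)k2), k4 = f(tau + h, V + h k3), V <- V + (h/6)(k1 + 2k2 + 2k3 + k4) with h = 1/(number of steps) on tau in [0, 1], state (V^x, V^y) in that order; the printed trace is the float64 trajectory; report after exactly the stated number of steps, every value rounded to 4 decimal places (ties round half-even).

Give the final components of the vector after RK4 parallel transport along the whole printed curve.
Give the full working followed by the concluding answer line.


gamma'(tau) = (-1 - 2*tau, 2*tau); f(tau, V)^k = -Gamma^k_ij(gamma(tau)) gamma'^i(tau) V^j; h = 1/4; intermediate values shown to 6 dp
curve data and Christoffel symbols at the stage parameters:
  tau = 0.000000: gamma = (0.375000, 0.375000), gamma' = (-1.000000, 0.000000); Gamma_xxx = 0.000000, Gamma_xxy = 0.000000, Gamma_xyy = -0.352078, Gamma_yxx = 0.000000, Gamma_yxy = 0.000000, Gamma_yyy = -0.136919
  tau = 0.125000: gamma = (0.234375, 0.390625), gamma' = (-1.250000, 0.250000); Gamma_xxx = 0.000000, Gamma_xxy = 0.000000, Gamma_xyy = -0.353578, Gamma_yxx = 0.000000, Gamma_yxy = 0.000000, Gamma_yyy = -0.135047
  tau = 0.250000: gamma = (0.062500, 0.437500), gamma' = (-1.500000, 0.500000); Gamma_xxx = 0.000000, Gamma_xxy = 0.000000, Gamma_xyy = -0.357986, Gamma_yxx = 0.000000, Gamma_yxy = 0.000000, Gamma_yyy = -0.129273
  tau = 0.375000: gamma = (-0.140625, 0.515625), gamma' = (-1.750000, 0.750000); Gamma_xxx = 0.000000, Gamma_xxy = 0.000000, Gamma_xyy = -0.365005, Gamma_yxx = 0.000000, Gamma_yxy = 0.000000, Gamma_yyy = -0.119133
  tau = 0.500000: gamma = (-0.375000, 0.625000), gamma' = (-2.000000, 1.000000); Gamma_xxx = 0.000000, Gamma_xxy = 0.000000, Gamma_xyy = -0.374026, Gamma_yxx = 0.000000, Gamma_yxy = 0.000000, Gamma_yyy = -0.103896
  tau = 0.625000: gamma = (-0.640625, 0.765625), gamma' = (-2.250000, 1.250000); Gamma_xxx = 0.000000, Gamma_xxy = 0.000000, Gamma_xyy = -0.383984, Gamma_yxx = 0.000000, Gamma_yxy = 0.000000, Gamma_yyy = -0.082663
  tau = 0.750000: gamma = (-0.937500, 0.937500), gamma' = (-2.500000, 1.500000); Gamma_xxx = 0.000000, Gamma_xxy = 0.000000, Gamma_xyy = -0.393174, Gamma_yxx = 0.000000, Gamma_yxy = 0.000000, Gamma_yyy = -0.054608
  tau = 0.875000: gamma = (-1.265625, 1.140625), gamma' = (-2.750000, 1.750000); Gamma_xxx = 0.000000, Gamma_xxy = 0.000000, Gamma_xyy = -0.399151, Gamma_yxx = 0.000000, Gamma_yxy = 0.000000, Gamma_yyy = -0.019403
  tau = 1.000000: gamma = (-1.625000, 1.375000), gamma' = (-3.000000, 2.000000); Gamma_xxx = 0.000000, Gamma_xxy = 0.000000, Gamma_xyy = -0.398892, Gamma_yxx = 0.000000, Gamma_yxy = 0.000000, Gamma_yyy = 0.022161
step 0: V^x = 0.3750, V^y = 1.1250
step 1: k1 = (0.000000, 0.000000), k2 = (0.099444, 0.037982), k3 = (0.099863, 0.038142), k4 = (0.203074, 0.073332); V <- V + (h/6)(k1 + 2k2 + 2k3 + k4): V^x = 0.4001, V^y = 1.1344
step 2: k1 = (0.203050, 0.073324), k2 = (0.313055, 0.102178), k3 = (0.314042, 0.102500), k4 = (0.433879, 0.120522); V <- V + (h/6)(k1 + 2k2 + 2k3 + k4): V^x = 0.4789, V^y = 1.1595
step 3: k1 = (0.433695, 0.120471), k2 = (0.563780, 0.121369), k3 = (0.563834, 0.121381), k4 = (0.701744, 0.097464); V <- V + (h/6)(k1 + 2k2 + 2k3 + k4): V^x = 0.6201, V^y = 1.1888
step 4: k1 = (0.701133, 0.097380), k2 = (0.838926, 0.040781), k3 = (0.833984, 0.040541), k4 = (0.956525, -0.053140); V <- V + (h/6)(k1 + 2k2 + 2k3 + k4): V^x = 0.8286, V^y = 1.1975

Answer: V^x = 0.8286, V^y = 1.1975


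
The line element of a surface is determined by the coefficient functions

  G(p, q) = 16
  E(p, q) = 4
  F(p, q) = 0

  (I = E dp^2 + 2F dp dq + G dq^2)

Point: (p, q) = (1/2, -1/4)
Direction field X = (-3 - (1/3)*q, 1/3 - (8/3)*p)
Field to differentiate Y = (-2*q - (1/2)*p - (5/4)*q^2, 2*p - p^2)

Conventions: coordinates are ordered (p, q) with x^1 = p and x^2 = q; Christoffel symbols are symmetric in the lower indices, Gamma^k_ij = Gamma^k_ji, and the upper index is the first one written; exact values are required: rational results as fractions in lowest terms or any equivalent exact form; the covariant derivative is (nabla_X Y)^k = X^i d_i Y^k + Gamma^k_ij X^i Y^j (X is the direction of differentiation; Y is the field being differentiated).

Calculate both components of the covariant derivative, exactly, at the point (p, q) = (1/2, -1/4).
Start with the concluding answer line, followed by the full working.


Answer: (nabla_X Y)^p = 17/6, (nabla_X Y)^q = -35/12

E = 4, F = 0, G = 16 at the point
E_p = 0, E_q = 0, F_p = 0, F_q = 0, G_p = 0, G_q = 0
EG - F^2 = 64;  g^inv = (1/64) * [[16, 0], [0, 4]]
first-kind symbols [ij,l] = (1/2)(d_i g_jl + d_j g_il - d_l g_ij): [pp,p] = E_p/2 = 0, [pp,q] = F_p - E_q/2 = 0, [pq,p] = E_q/2 = 0, [pq,q] = G_p/2 = 0, [qq,p] = F_q - G_p/2 = 0, [qq,q] = G_q/2 = 0
Gamma^p_ij = (G*[ij,p] - F*[ij,q])/(EG - F^2), Gamma^q_ij = (E*[ij,q] - F*[ij,p])/(EG - F^2)
Gamma_ppp = 0, Gamma_ppq = 0, Gamma_pqq = 0, Gamma_qpp = 0, Gamma_qpq = 0, Gamma_qqq = 0
X = (-35/12, -1), Y = (11/64, 3/4) at the point


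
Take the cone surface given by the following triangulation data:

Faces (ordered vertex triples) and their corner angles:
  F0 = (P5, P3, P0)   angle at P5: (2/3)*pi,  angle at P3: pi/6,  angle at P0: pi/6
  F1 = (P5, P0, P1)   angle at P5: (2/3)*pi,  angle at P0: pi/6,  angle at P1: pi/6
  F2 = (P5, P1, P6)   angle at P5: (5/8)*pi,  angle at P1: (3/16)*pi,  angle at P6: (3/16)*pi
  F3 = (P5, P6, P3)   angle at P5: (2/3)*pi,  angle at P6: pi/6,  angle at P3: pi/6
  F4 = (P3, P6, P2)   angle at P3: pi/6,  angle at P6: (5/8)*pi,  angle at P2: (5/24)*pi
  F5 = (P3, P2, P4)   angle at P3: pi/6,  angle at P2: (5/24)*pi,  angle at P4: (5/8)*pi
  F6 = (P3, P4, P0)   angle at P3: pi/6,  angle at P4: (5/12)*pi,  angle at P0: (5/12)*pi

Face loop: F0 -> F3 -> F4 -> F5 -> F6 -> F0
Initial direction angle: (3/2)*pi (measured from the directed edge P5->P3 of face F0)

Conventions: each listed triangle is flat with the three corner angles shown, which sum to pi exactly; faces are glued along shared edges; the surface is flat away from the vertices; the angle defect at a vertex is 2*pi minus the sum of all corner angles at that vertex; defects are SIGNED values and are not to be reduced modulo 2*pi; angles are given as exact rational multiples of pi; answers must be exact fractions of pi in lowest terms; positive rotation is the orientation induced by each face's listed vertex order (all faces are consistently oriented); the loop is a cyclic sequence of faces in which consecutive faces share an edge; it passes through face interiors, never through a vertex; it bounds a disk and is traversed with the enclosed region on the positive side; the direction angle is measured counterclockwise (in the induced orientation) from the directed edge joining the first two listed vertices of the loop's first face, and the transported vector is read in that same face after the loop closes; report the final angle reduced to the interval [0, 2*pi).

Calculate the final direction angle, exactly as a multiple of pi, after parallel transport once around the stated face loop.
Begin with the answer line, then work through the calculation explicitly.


Answer: final direction angle = (2/3)*pi

enclosed vertex P3: corner angles sum to (5/6)*pi, defect = 2*pi - (5/6)*pi = (7/6)*pi
the final direction is the initial angle plus the enclosed defects, taken mod 2*pi in the induced orientation
final angle = (3/2)*pi + (7/6)*pi = (2/3)*pi (mod 2*pi)


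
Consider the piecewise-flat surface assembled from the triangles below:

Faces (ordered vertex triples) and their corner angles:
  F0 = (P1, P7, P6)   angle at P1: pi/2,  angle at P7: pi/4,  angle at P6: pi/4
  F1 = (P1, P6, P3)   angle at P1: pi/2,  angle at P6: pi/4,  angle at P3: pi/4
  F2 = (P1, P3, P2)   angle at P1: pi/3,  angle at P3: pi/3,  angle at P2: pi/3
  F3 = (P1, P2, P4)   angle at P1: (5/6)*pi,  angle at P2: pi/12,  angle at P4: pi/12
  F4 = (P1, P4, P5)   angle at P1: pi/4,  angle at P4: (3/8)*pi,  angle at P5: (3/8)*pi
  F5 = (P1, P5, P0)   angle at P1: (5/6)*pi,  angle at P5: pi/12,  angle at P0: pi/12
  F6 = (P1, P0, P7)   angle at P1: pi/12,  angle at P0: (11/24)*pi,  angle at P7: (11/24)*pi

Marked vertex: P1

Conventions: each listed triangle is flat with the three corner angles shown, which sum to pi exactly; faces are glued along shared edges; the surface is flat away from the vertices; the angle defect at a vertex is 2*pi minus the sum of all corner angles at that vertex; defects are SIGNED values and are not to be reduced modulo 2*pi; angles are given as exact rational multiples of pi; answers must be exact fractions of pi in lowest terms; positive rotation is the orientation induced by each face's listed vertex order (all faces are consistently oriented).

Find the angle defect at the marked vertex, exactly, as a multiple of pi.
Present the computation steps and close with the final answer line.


Sum of corner angles at P1: (10/3)*pi
defect = 2*pi - (10/3)*pi

Answer: defect(P1) = (-4/3)*pi


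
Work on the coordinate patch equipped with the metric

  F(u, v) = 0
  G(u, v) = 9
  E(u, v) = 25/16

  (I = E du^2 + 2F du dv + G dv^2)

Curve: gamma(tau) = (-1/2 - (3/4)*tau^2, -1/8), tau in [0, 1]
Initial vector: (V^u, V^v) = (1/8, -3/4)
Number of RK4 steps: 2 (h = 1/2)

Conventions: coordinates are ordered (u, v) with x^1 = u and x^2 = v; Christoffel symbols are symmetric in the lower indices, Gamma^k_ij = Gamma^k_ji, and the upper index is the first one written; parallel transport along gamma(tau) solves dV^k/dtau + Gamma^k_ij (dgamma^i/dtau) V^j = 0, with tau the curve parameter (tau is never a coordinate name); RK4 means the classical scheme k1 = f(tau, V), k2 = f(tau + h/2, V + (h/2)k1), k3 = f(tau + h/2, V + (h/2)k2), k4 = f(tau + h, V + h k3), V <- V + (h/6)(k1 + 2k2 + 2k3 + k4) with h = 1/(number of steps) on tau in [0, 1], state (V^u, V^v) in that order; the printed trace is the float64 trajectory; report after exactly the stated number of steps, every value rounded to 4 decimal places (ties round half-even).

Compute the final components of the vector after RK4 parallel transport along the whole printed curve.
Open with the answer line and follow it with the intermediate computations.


Answer: V^u = 0.1250, V^v = -0.7500

gamma'(tau) = (-(3/2)*tau, 0); f(tau, V)^k = -Gamma^k_ij(gamma(tau)) gamma'^i(tau) V^j; h = 1/2; intermediate values shown to 6 dp
curve data and Christoffel symbols at the stage parameters:
  tau = 0.000000: gamma = (-0.500000, -0.125000), gamma' = (0.000000, 0.000000); Gamma_uuu = 0.000000, Gamma_uuv = 0.000000, Gamma_uvv = 0.000000, Gamma_vuu = 0.000000, Gamma_vuv = 0.000000, Gamma_vvv = 0.000000
  tau = 0.250000: gamma = (-0.546875, -0.125000), gamma' = (-0.375000, 0.000000); Gamma_uuu = 0.000000, Gamma_uuv = 0.000000, Gamma_uvv = 0.000000, Gamma_vuu = 0.000000, Gamma_vuv = 0.000000, Gamma_vvv = 0.000000
  tau = 0.500000: gamma = (-0.687500, -0.125000), gamma' = (-0.750000, 0.000000); Gamma_uuu = 0.000000, Gamma_uuv = 0.000000, Gamma_uvv = 0.000000, Gamma_vuu = 0.000000, Gamma_vuv = 0.000000, Gamma_vvv = 0.000000
  tau = 0.750000: gamma = (-0.921875, -0.125000), gamma' = (-1.125000, 0.000000); Gamma_uuu = 0.000000, Gamma_uuv = 0.000000, Gamma_uvv = 0.000000, Gamma_vuu = 0.000000, Gamma_vuv = 0.000000, Gamma_vvv = 0.000000
  tau = 1.000000: gamma = (-1.250000, -0.125000), gamma' = (-1.500000, 0.000000); Gamma_uuu = 0.000000, Gamma_uuv = 0.000000, Gamma_uvv = 0.000000, Gamma_vuu = 0.000000, Gamma_vuv = 0.000000, Gamma_vvv = 0.000000
step 0: V^u = 0.1250, V^v = -0.7500
step 1: k1 = (0.000000, 0.000000), k2 = (0.000000, 0.000000), k3 = (0.000000, 0.000000), k4 = (0.000000, 0.000000); V <- V + (h/6)(k1 + 2k2 + 2k3 + k4): V^u = 0.1250, V^v = -0.7500
step 2: k1 = (0.000000, 0.000000), k2 = (0.000000, 0.000000), k3 = (0.000000, 0.000000), k4 = (0.000000, 0.000000); V <- V + (h/6)(k1 + 2k2 + 2k3 + k4): V^u = 0.1250, V^v = -0.7500


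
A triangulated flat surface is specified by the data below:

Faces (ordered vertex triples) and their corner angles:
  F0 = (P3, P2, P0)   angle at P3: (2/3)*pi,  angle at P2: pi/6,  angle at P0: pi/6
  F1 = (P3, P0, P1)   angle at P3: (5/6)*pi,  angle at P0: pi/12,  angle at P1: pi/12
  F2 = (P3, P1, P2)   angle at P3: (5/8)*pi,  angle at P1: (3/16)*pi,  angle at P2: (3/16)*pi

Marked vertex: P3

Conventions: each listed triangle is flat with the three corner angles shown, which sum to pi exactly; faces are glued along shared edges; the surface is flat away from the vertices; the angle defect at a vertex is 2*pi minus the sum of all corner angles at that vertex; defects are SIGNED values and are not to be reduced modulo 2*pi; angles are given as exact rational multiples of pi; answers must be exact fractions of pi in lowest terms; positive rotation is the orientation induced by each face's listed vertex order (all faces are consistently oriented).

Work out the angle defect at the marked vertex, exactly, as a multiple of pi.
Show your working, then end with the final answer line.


Sum of corner angles at P3: (17/8)*pi
defect = 2*pi - (17/8)*pi

Answer: defect(P3) = -pi/8


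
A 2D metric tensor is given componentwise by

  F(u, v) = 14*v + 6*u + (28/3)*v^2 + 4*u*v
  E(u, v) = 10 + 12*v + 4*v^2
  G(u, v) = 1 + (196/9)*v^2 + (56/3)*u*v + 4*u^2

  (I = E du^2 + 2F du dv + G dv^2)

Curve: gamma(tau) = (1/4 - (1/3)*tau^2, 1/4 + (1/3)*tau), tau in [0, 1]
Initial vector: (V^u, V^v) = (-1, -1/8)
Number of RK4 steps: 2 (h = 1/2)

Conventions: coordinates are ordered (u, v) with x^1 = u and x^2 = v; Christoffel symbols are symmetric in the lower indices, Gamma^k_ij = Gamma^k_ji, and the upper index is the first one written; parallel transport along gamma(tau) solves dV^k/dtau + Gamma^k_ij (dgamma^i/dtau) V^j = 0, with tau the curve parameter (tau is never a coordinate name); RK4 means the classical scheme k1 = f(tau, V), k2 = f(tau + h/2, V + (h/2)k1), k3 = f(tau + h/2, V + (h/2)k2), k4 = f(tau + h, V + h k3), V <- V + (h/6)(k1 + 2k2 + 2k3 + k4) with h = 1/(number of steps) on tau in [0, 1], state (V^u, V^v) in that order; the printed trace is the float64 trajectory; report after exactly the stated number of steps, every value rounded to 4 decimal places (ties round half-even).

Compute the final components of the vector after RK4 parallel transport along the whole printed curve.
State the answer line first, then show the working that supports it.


Answer: V^u = -0.8679, V^v = -0.0497

gamma'(tau) = (-(2/3)*tau, 1/3); f(tau, V)^k = -Gamma^k_ij(gamma(tau)) gamma'^i(tau) V^j; h = 1/2; intermediate values shown to 6 dp
curve data and Christoffel symbols at the stage parameters:
  tau = 0.000000: gamma = (0.250000, 0.250000), gamma' = (0.000000, 0.333333); Gamma_uuu = 0.000000, Gamma_uuv = 0.436742, Gamma_uvv = 1.019064, Gamma_vuu = 0.000000, Gamma_vuv = 0.207972, Gamma_vvv = 0.485269
  tau = 0.250000: gamma = (0.229167, 0.333333), gamma' = (-0.166667, 0.333333); Gamma_uuu = 0.000000, Gamma_uuv = 0.396392, Gamma_uvv = 0.924915, Gamma_vuu = 0.000000, Gamma_vuv = 0.217715, Gamma_vvv = 0.508003
  tau = 0.500000: gamma = (0.166667, 0.416667), gamma' = (-0.333333, 0.333333); Gamma_uuu = 0.000000, Gamma_uuv = 0.367130, Gamma_uvv = 0.856636, Gamma_vuu = 0.000000, Gamma_vuv = 0.218150, Gamma_vvv = 0.509016
  tau = 0.750000: gamma = (0.062500, 0.500000), gamma' = (-0.500000, 0.333333); Gamma_uuu = 0.000000, Gamma_uuv = 0.347171, Gamma_uvv = 0.810066, Gamma_vuu = 0.000000, Gamma_vuv = 0.213365, Gamma_vvv = 0.497853
  tau = 1.000000: gamma = (-0.083333, 0.583333), gamma' = (-0.666667, 0.333333); Gamma_uuu = 0.000000, Gamma_uuv = 0.334780, Gamma_uvv = 0.781153, Gamma_vuu = 0.000000, Gamma_vuv = 0.205332, Gamma_vvv = 0.479107
step 0: V^u = -1.0000, V^v = -0.1250
step 1: k1 = (0.188042, 0.089544), k2 = (0.150776, 0.082813), k3 = (0.152415, 0.083713), k4 = (0.126617, 0.075236); V <- V + (h/6)(k1 + 2k2 + 2k3 + k4): V^u = -0.9232, V^v = -0.0835
step 2: k1 = (0.126611, 0.075232), k2 = (0.109419, 0.067247), k3 = (0.110108, 0.067671), k4 = (0.098732, 0.060556); V <- V + (h/6)(k1 + 2k2 + 2k3 + k4): V^u = -0.8679, V^v = -0.0497


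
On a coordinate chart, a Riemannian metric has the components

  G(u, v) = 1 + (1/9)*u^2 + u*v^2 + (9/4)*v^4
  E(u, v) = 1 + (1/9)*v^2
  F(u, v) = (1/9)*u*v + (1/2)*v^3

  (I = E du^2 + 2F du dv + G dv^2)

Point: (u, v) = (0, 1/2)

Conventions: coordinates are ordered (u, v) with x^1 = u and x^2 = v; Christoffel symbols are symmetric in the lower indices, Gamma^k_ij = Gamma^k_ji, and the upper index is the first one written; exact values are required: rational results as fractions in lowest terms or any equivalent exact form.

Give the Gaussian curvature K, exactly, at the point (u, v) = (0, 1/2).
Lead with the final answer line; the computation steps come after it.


Answer: K = -36864/452929

E = 37/36, F = 1/16, G = 73/64, EG - F^2 = 673/576 at the point
E_u = 0, E_v = 1/9, F_u = 1/18, F_v = 3/8, G_u = 1/4, G_v = 9/8
E_vv = 2/9, F_uv = 1/9, G_uu = 2/9
K follows from Brioschi's formula, (det M1 - det M2)/(EG - F^2)^2.
M1 = [[-E_vv/2 + F_uv - G_uu/2, E_u/2, F_u - E_v/2], [F_v - G_u/2, E, F], [G_v/2, F, G]] = [[-1/9, 0, 0], [1/4, 37/36, 1/16], [9/16, 1/16, 73/64]]; det M1 = -673/5184
M2 = [[0, E_v/2, G_u/2], [E_v/2, E, F], [G_u/2, F, G]] = [[0, 1/18, 1/8], [1/18, 37/36, 1/16], [1/8, 1/16, 73/64]]; det M2 = -97/5184
det M1 - det M2 = -1/9; K = -1/9 / (673/576)^2 = -36864/452929


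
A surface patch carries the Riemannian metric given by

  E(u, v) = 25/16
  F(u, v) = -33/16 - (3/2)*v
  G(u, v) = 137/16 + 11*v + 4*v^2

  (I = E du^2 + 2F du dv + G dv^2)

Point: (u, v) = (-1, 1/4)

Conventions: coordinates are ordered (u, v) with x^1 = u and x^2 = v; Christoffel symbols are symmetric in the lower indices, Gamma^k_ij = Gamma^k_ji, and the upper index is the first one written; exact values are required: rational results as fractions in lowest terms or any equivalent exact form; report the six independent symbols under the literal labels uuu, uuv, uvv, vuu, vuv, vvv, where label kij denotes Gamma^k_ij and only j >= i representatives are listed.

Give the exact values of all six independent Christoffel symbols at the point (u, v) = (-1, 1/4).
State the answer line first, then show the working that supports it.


Answer: Gamma_uuu = 0, Gamma_uuv = 0, Gamma_uvv = -12/97, Gamma_vuu = 0, Gamma_vuv = 0, Gamma_vvv = 52/97

E = 25/16, F = -39/16, G = 185/16 at the point
E_u = 0, E_v = 0, F_u = 0, F_v = -3/2, G_u = 0, G_v = 13
EG - F^2 = 97/8;  g^inv = (8/97) * [[185/16, 39/16], [39/16, 25/16]]
first-kind symbols [ij,l] = (1/2)(d_i g_jl + d_j g_il - d_l g_ij): [uu,u] = E_u/2 = 0, [uu,v] = F_u - E_v/2 = 0, [uv,u] = E_v/2 = 0, [uv,v] = G_u/2 = 0, [vv,u] = F_v - G_u/2 = -3/2, [vv,v] = G_v/2 = 13/2
Gamma^u_ij = (G*[ij,u] - F*[ij,v])/(EG - F^2), Gamma^v_ij = (E*[ij,v] - F*[ij,u])/(EG - F^2)


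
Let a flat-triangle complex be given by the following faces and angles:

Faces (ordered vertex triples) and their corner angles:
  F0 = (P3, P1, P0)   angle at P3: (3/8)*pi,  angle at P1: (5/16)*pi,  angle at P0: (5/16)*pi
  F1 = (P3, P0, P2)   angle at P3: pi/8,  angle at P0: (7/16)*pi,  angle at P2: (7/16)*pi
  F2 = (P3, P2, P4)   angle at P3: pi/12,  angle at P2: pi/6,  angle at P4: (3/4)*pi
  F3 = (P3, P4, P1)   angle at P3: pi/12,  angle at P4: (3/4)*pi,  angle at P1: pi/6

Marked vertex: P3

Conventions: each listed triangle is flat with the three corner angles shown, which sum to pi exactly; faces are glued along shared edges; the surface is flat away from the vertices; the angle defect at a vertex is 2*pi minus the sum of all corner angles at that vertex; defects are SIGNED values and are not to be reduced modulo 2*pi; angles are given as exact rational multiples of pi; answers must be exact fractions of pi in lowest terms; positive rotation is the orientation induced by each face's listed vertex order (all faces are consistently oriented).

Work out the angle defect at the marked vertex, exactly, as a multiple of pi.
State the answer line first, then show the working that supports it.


Answer: defect(P3) = (4/3)*pi

Sum of corner angles at P3: (2/3)*pi
defect = 2*pi - (2/3)*pi


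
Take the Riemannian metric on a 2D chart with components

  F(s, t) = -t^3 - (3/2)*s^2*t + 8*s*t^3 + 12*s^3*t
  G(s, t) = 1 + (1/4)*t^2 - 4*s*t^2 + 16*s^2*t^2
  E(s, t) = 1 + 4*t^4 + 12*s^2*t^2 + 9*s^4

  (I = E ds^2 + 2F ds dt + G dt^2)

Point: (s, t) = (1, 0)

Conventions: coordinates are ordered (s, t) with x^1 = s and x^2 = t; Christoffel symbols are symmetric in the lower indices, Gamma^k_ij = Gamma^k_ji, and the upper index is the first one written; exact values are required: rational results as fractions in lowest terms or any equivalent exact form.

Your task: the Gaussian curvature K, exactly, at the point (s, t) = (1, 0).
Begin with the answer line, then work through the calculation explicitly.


Answer: K = 21/100

E = 10, F = 0, G = 1, EG - F^2 = 10 at the point
E_s = 36, E_t = 0, F_s = 0, F_t = 21/2, G_s = 0, G_t = 0
E_tt = 24, F_st = 33, G_ss = 0
By Brioschi, K is (det M1 - det M2) divided by (EG - F^2) squared.
M1 = [[-E_tt/2 + F_st - G_ss/2, E_s/2, F_s - E_t/2], [F_t - G_s/2, E, F], [G_t/2, F, G]] = [[21, 18, 0], [21/2, 10, 0], [0, 0, 1]]; det M1 = 21
M2 = [[0, E_t/2, G_s/2], [E_t/2, E, F], [G_s/2, F, G]] = [[0, 0, 0], [0, 10, 0], [0, 0, 1]]; det M2 = 0
det M1 - det M2 = 21; K = 21 / (10)^2 = 21/100


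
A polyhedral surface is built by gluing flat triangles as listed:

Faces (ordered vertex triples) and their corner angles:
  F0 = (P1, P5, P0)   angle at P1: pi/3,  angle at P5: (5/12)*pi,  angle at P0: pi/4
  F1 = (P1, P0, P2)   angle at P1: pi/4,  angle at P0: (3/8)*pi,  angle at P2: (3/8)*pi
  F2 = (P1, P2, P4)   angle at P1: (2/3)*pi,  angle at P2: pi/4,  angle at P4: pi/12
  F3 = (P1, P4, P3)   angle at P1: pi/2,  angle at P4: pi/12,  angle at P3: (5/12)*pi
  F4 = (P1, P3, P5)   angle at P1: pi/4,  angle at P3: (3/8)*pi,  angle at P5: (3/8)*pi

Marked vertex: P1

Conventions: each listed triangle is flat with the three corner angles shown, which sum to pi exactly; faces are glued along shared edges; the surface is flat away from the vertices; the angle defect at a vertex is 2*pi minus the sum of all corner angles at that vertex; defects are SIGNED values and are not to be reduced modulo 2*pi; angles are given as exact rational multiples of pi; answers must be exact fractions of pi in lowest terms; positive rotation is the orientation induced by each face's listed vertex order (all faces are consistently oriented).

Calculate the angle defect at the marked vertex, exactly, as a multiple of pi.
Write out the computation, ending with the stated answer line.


Sum of corner angles at P1: 2*pi
defect = 2*pi - 2*pi

Answer: defect(P1) = 0


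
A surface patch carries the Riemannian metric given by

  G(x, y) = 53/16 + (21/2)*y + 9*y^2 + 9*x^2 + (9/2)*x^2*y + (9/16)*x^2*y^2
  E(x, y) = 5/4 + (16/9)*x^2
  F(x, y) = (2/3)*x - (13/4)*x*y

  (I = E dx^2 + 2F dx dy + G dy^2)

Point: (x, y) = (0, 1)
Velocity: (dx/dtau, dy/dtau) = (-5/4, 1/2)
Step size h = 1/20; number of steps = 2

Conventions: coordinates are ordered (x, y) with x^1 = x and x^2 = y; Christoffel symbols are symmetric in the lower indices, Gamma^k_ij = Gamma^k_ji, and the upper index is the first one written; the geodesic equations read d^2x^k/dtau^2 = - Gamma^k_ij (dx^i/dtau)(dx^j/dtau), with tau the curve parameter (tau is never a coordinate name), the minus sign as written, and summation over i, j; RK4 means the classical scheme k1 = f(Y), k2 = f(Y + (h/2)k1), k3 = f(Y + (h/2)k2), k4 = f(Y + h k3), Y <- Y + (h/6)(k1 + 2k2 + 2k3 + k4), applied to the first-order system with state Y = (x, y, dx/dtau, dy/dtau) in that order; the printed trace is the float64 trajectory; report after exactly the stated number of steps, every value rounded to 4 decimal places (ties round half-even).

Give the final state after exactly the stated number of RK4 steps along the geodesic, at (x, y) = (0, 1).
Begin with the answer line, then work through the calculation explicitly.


Answer: x = -0.1253, y = 1.0500, dx/dtau = -1.2573, dy/dtau = 0.4978

f(Y) = (dx/dtau, dy/dtau, -Gamma^x_ij Y'^i Y'^j, -Gamma^y_ij Y'^i Y'^j) with the Gammas evaluated at the stage position; h = 0.050000; intermediate values shown to 6 dp
step 0: x = 0.0000, y = 1.0000, dx/dtau = -1.2500, dy/dtau = 0.5000
step 1:
  k1: at (x, y) = (0.000000, 1.000000), (dx/dtau, dy/dtau) = (-1.250000, 0.500000); Gamma_xxx = 0.000000, Gamma_xxy = 0.000000, Gamma_xyy = 0.000000, Gamma_yxx = -0.113242, Gamma_yxy = 0.000000, Gamma_yyy = 0.624658; k1 = (-1.250000, 0.500000, 0.000000, 0.020776)
  k2: at (x, y) = (-0.031250, 1.012500), (dx/dtau, dy/dtau) = (-1.250000, 0.500519); Gamma_xxx = -0.036977, Gamma_xxy = 0.001248, Gamma_xyy = 0.393471, Gamma_yxx = -0.113049, Gamma_yxy = -0.019054, Gamma_yyy = 0.618229; k2 = (-1.250000, 0.500519, -0.039233, -0.002082)
  k3: at (x, y) = (-0.031250, 1.012513), (dx/dtau, dy/dtau) = (-1.250981, 0.499948); Gamma_xxx = -0.036977, Gamma_xxy = 0.001248, Gamma_xyy = 0.393472, Gamma_yxx = -0.113049, Gamma_yxy = -0.019054, Gamma_yyy = 0.618224; k3 = (-1.250981, 0.499948, -0.038919, -0.001441)
  k4: at (x, y) = (-0.062549, 1.024997), (dx/dtau, dy/dtau) = (-1.251946, 0.499928); Gamma_xxx = -0.073556, Gamma_xxy = 0.004999, Gamma_xyy = 0.787826, Gamma_yxx = -0.112452, Gamma_yxy = -0.037702, Gamma_yyy = 0.608609; k4 = (-1.251946, 0.499928, -0.075353, -0.023048)
  Y <- Y + (h/6)(k1 + 2k2 + 2k3 + k4): x = -0.0625, y = 1.0250, dx/dtau = -1.2519, dy/dtau = 0.4999
step 2:
  k1: at (x, y) = (-0.062533, 1.025007), (dx/dtau, dy/dtau) = (-1.251930, 0.499922); Gamma_xxx = -0.073536, Gamma_xxy = 0.004997, Gamma_xyy = 0.787623, Gamma_yxx = -0.112453, Gamma_yxy = -0.037692, Gamma_yyy = 0.608609; k1 = (-1.251930, 0.499922, -0.075335, -0.023035)
  k2: at (x, y) = (-0.093831, 1.037505), (dx/dtau, dy/dtau) = (-1.253814, 0.499346); Gamma_xxx = -0.109442, Gamma_xxy = 0.011207, Gamma_xyy = 1.179676, Gamma_yxx = -0.111469, Gamma_yxy = -0.055879, Gamma_yyy = 0.595887; k2 = (-1.253814, 0.499346, -0.108067, -0.043319)
  k3: at (x, y) = (-0.093878, 1.037491), (dx/dtau, dy/dtau) = (-1.254632, 0.498839); Gamma_xxx = -0.109497, Gamma_xxy = 0.011218, Gamma_xyy = 1.180251, Gamma_yxx = -0.111467, Gamma_yxy = -0.055908, Gamma_yyy = 0.595878; k3 = (-1.254632, 0.498839, -0.107294, -0.042800)
  k4: at (x, y) = (-0.125264, 1.049949), (dx/dtau, dy/dtau) = (-1.257295, 0.497782); Gamma_xxx = -0.144629, Gamma_xxy = 0.019828, Gamma_xyy = 1.568569, Gamma_yxx = -0.110112, Gamma_yxy = -0.073670, Gamma_yyy = 0.580169; k4 = (-1.257295, 0.497782, -0.135224, -0.061910)
  Y <- Y + (h/6)(k1 + 2k2 + 2k3 + k4): x = -0.1253, y = 1.0500, dx/dtau = -1.2573, dy/dtau = 0.4978
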